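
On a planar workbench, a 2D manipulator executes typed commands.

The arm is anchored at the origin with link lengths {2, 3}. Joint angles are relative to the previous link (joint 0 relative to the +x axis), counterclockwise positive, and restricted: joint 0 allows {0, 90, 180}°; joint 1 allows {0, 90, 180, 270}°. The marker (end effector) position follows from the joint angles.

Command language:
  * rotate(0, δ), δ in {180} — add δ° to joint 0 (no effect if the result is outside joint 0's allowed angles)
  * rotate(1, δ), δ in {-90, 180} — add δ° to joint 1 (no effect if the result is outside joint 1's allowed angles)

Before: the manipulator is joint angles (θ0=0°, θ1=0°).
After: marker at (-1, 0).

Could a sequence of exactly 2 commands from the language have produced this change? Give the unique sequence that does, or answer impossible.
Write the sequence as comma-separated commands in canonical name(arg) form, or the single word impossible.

initial: joint angles (θ0=0°, θ1=0°)
t=1 rotate(1, -90) ⇒ joint angles (θ0=0°, θ1=270°)
t=2 rotate(1, -90) ⇒ joint angles (θ0=0°, θ1=180°)
no rival 2-sequence matches.

rotate(1, -90), rotate(1, -90)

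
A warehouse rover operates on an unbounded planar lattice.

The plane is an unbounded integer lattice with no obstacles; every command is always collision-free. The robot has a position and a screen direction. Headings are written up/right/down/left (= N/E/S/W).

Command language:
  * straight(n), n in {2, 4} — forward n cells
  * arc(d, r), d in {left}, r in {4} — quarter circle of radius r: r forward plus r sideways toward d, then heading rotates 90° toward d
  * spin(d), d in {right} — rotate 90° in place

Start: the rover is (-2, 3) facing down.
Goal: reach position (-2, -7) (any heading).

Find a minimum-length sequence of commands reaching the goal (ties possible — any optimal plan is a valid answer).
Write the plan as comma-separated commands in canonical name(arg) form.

begin: (-2, 3) facing down
t=1 straight(2) ⇒ (-2, 1) facing down
t=2 straight(4) ⇒ (-2, -3) facing down
t=3 straight(4) ⇒ (-2, -7) facing down
no 2-step plan works, so 3 is optimal.

straight(2), straight(4), straight(4)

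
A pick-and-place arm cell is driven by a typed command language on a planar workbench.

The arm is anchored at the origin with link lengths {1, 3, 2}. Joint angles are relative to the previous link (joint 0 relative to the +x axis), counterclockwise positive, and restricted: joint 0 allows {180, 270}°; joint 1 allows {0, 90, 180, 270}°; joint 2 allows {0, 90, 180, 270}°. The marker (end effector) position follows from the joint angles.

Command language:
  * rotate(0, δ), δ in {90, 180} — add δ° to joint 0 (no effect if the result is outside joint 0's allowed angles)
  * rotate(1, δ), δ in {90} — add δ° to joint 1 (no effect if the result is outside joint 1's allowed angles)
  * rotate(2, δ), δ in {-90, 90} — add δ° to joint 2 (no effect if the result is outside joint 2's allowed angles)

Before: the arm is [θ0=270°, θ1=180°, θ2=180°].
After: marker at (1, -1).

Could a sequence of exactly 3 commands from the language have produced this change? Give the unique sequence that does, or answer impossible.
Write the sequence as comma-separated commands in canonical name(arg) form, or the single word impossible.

t0: [θ0=270°, θ1=180°, θ2=180°]
step 1 (rotate(1, 90)): [θ0=270°, θ1=270°, θ2=180°]
step 2 (rotate(1, 90)): [θ0=270°, θ1=0°, θ2=180°]
step 3 (rotate(1, 90)): [θ0=270°, θ1=90°, θ2=180°]
uniquely the one of 125 3-step routes that fits.

rotate(1, 90), rotate(1, 90), rotate(1, 90)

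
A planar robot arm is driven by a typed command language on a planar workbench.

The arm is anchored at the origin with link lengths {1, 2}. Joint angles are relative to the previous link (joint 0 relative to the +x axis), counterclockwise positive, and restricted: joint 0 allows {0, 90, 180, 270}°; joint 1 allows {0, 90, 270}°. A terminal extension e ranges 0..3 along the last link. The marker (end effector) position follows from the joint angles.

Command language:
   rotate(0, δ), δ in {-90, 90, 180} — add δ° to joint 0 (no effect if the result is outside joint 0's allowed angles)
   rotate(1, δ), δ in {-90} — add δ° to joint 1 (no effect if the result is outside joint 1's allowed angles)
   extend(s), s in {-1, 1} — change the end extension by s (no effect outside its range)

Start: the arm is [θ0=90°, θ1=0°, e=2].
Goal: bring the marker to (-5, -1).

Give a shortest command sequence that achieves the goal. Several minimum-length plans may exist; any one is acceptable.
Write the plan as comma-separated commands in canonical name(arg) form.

initial: [θ0=90°, θ1=0°, e=2]
step 1 (extend(1)): [θ0=90°, θ1=0°, e=3]
step 2 (rotate(1, -90)): [θ0=90°, θ1=270°, e=3]
step 3 (rotate(0, 180)): [θ0=270°, θ1=270°, e=3]
shorter routes all fall short; 3 is best.

extend(1), rotate(1, -90), rotate(0, 180)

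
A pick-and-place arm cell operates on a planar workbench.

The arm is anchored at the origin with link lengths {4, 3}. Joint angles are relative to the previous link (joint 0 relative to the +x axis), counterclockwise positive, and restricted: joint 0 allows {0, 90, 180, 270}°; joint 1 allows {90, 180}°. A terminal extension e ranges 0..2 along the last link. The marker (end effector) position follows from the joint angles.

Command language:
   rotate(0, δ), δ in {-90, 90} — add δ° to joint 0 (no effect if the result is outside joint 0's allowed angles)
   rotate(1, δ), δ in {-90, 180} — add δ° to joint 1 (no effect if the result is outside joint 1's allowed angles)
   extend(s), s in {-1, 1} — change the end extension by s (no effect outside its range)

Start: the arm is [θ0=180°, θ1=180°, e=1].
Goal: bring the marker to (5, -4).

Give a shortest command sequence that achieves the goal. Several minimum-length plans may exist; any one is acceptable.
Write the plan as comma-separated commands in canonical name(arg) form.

t0: [θ0=180°, θ1=180°, e=1]
[1] after extend(1): [θ0=180°, θ1=180°, e=2]
[2] after rotate(1, -90): [θ0=180°, θ1=90°, e=2]
[3] after rotate(0, 90): [θ0=270°, θ1=90°, e=2]
shorter routes all fall short; 3 is best.

extend(1), rotate(1, -90), rotate(0, 90)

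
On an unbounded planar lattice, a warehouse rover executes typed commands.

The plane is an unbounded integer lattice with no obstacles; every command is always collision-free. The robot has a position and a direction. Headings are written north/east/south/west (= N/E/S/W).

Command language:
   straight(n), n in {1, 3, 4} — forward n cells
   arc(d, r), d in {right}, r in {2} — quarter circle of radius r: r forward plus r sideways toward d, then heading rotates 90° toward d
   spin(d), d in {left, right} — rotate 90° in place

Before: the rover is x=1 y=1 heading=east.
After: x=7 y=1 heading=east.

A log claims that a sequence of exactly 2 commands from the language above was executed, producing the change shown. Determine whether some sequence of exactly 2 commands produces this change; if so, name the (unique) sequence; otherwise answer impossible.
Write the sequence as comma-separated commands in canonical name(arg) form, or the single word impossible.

straight(3), straight(3)

key: still facing E at the end — nothing in the sequence rotates
t0: x=1 y=1 heading=east
t=1 straight(3) ⇒ x=4 y=1 heading=east
t=2 straight(3) ⇒ x=7 y=1 heading=east
no other 2-command option fits: unique.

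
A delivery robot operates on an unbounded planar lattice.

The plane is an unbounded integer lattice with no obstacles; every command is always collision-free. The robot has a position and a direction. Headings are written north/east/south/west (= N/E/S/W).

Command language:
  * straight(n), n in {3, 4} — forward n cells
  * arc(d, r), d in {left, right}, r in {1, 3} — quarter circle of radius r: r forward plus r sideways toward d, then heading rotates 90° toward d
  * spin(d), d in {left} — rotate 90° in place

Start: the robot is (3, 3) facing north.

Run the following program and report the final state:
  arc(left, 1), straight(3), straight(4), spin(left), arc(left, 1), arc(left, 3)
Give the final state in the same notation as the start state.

(-1, 6) facing north

begin: (3, 3) facing north
1. arc(left, 1) → (2, 4) facing west
2. straight(3) → (-1, 4) facing west
3. straight(4) → (-5, 4) facing west
4. spin(left) → (-5, 4) facing south
5. arc(left, 1) → (-4, 3) facing east
6. arc(left, 3) → (-1, 6) facing north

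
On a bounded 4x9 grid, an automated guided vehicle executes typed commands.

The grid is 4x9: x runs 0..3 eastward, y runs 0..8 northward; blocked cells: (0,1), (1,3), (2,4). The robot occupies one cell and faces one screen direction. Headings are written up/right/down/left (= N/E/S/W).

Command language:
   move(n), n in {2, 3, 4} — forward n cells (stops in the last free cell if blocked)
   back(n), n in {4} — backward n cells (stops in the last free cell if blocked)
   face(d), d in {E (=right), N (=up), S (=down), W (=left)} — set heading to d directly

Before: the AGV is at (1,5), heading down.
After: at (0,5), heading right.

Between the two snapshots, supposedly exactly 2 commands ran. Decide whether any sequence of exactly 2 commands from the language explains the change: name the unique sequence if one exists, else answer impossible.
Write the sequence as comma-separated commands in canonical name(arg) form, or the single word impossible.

face(E), back(4)

key: back(4) runs into the grid edge before its full distance
t0: at (1,5), heading down
1. face(E) → at (1,5), heading right
2. back(4) → at (0,5), heading right
all 64 alternatives checked — unique.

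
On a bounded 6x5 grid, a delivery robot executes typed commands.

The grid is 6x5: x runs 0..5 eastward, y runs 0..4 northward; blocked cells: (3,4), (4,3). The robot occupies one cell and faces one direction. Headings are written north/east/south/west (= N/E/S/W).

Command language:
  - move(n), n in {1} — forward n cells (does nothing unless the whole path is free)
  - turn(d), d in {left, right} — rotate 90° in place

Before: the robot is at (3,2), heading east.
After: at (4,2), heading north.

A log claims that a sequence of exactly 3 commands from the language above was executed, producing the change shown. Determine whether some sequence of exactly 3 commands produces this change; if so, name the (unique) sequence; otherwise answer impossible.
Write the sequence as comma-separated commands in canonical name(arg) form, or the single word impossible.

key: cell and facing (now N) both changed — the 3 commands mix motion and turning
t0: at (3,2), heading east
[1] after move(1): at (4,2), heading east
[2] after turn(left): at (4,2), heading north
[3] after move(1): at (4,2), heading north
no rival 3-sequence matches.

move(1), turn(left), move(1)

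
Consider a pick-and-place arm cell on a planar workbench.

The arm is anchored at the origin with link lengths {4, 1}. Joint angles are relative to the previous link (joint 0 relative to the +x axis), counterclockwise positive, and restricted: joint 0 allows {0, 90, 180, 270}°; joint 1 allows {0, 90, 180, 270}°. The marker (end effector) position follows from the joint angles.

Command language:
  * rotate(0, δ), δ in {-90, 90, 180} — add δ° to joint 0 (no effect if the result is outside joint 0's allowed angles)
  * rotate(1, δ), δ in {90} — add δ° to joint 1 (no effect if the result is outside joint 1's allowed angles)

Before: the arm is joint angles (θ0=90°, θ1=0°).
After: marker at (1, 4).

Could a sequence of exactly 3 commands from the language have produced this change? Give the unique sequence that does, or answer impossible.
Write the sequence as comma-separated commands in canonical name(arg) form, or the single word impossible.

rotate(1, 90), rotate(1, 90), rotate(1, 90)

initial: joint angles (θ0=90°, θ1=0°)
t=1 rotate(1, 90) ⇒ joint angles (θ0=90°, θ1=90°)
t=2 rotate(1, 90) ⇒ joint angles (θ0=90°, θ1=180°)
t=3 rotate(1, 90) ⇒ joint angles (θ0=90°, θ1=270°)
all 64 alternatives checked — unique.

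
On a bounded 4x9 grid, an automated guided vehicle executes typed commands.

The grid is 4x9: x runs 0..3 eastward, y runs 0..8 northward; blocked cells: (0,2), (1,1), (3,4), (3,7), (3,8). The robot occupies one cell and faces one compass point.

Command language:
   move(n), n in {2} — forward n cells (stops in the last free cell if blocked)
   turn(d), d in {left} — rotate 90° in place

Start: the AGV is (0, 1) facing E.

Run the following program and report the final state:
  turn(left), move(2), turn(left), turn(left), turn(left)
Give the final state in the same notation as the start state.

from: (0, 1) facing E
t=1 turn(left) ⇒ (0, 1) facing N
t=2 move(2) ⇒ (0, 1) facing N
t=3 turn(left) ⇒ (0, 1) facing W
t=4 turn(left) ⇒ (0, 1) facing S
t=5 turn(left) ⇒ (0, 1) facing E

(0, 1) facing E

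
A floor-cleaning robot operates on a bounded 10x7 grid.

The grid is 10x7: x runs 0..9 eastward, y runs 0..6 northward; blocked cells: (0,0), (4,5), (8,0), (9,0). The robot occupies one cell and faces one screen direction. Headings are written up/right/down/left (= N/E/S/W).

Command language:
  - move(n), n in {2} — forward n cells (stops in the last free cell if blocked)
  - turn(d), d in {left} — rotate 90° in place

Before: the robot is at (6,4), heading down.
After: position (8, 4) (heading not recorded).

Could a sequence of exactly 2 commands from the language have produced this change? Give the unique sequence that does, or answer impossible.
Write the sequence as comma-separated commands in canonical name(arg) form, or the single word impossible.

turn(left), move(2)

key: order matters: swapping turn(left) and move(2) lands elsewhere
start: at (6,4), heading down
step 1 (turn(left)): at (6,4), heading right
step 2 (move(2)): at (8,4), heading right
all 4 alternatives checked — unique.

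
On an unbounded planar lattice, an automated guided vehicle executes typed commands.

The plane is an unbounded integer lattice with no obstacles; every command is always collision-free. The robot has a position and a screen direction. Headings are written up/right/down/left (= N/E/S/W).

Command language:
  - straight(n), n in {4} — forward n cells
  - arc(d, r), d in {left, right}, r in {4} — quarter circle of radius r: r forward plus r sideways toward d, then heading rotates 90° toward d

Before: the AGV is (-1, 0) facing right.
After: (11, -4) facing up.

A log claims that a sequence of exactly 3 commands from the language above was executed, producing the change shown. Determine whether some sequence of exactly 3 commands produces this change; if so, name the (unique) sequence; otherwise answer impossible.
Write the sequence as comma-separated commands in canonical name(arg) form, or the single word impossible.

key: running arc(left, 4) before arc(right, 4) would end elsewhere — order is forced
t0: (-1, 0) facing right
step 1 (arc(right, 4)): (3, -4) facing down
step 2 (arc(left, 4)): (7, -8) facing right
step 3 (arc(left, 4)): (11, -4) facing up
all 27 alternatives checked — unique.

arc(right, 4), arc(left, 4), arc(left, 4)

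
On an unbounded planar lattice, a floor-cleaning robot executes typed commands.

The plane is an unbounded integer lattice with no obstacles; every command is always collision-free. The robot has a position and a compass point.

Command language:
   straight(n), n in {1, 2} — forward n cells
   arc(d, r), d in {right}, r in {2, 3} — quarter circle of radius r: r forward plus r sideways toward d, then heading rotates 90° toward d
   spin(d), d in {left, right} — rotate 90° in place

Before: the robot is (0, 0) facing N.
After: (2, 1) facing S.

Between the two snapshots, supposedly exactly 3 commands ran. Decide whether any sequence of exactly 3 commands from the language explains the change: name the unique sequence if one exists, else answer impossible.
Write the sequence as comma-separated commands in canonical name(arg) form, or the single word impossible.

arc(right, 2), spin(right), straight(1)

key: order matters: swapping arc(right, 2) and straight(1) lands elsewhere
t0: (0, 0) facing N
[1] after arc(right, 2): (2, 2) facing E
[2] after spin(right): (2, 2) facing S
[3] after straight(1): (2, 1) facing S
all 216 alternatives checked — unique.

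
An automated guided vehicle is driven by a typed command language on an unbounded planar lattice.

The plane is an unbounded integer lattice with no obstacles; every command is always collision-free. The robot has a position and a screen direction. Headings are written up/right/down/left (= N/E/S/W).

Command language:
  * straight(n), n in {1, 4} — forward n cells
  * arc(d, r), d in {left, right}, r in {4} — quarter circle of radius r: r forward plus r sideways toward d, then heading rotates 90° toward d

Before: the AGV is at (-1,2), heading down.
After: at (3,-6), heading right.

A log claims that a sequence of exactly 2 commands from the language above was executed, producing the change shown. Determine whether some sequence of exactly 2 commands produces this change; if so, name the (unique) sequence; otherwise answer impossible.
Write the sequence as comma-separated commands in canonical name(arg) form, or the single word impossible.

straight(4), arc(left, 4)

key: order matters: swapping straight(4) and arc(left, 4) lands elsewhere
initial: at (-1,2), heading down
t=1 straight(4) ⇒ at (-1,-2), heading down
t=2 arc(left, 4) ⇒ at (3,-6), heading right
uniquely the one of 16 2-step routes that fits.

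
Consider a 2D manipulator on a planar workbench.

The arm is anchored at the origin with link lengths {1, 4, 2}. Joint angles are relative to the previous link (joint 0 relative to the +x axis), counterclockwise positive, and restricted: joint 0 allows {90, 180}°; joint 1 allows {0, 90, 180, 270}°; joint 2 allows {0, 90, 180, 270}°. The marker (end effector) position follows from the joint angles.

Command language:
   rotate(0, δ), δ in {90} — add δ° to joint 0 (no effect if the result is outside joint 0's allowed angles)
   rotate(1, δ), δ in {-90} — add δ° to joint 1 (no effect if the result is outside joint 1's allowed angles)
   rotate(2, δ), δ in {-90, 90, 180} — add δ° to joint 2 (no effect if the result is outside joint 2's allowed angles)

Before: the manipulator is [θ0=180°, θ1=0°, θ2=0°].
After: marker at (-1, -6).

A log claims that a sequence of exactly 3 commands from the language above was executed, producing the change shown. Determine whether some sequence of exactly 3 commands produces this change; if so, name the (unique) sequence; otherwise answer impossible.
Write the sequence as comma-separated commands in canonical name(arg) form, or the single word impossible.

begin: [θ0=180°, θ1=0°, θ2=0°]
step 1 (rotate(1, -90)): [θ0=180°, θ1=270°, θ2=0°]
step 2 (rotate(1, -90)): [θ0=180°, θ1=180°, θ2=0°]
step 3 (rotate(1, -90)): [θ0=180°, θ1=90°, θ2=0°]
no other 3-command option fits: unique.

rotate(1, -90), rotate(1, -90), rotate(1, -90)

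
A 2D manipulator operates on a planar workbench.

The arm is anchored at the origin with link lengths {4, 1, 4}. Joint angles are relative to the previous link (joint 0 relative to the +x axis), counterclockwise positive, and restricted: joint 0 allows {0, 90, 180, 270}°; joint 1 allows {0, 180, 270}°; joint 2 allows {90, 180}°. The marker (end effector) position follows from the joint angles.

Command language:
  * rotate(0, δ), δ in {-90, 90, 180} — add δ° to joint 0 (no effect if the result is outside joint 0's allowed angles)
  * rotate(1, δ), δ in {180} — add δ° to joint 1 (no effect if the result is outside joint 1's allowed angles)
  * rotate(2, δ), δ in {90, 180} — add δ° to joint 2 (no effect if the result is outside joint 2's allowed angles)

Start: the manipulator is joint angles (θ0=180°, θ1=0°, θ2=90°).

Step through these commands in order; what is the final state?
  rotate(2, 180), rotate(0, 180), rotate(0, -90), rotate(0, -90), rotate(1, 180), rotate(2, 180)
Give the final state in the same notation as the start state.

joint angles (θ0=180°, θ1=180°, θ2=90°)

initial: joint angles (θ0=180°, θ1=0°, θ2=90°)
1. rotate(2, 180) → joint angles (θ0=180°, θ1=0°, θ2=90°)
2. rotate(0, 180) → joint angles (θ0=0°, θ1=0°, θ2=90°)
3. rotate(0, -90) → joint angles (θ0=270°, θ1=0°, θ2=90°)
4. rotate(0, -90) → joint angles (θ0=180°, θ1=0°, θ2=90°)
5. rotate(1, 180) → joint angles (θ0=180°, θ1=180°, θ2=90°)
6. rotate(2, 180) → joint angles (θ0=180°, θ1=180°, θ2=90°)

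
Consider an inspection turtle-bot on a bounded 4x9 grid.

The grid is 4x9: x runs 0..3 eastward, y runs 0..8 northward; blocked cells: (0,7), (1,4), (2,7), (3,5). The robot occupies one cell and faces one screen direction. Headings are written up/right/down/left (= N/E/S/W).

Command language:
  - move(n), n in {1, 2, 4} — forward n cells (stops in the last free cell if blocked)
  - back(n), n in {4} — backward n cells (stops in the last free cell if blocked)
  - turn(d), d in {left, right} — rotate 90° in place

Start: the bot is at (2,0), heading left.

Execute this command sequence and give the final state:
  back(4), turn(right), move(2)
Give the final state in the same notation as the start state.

at (3,2), heading up

t0: at (2,0), heading left
t=1 back(4) ⇒ at (3,0), heading left
t=2 turn(right) ⇒ at (3,0), heading up
t=3 move(2) ⇒ at (3,2), heading up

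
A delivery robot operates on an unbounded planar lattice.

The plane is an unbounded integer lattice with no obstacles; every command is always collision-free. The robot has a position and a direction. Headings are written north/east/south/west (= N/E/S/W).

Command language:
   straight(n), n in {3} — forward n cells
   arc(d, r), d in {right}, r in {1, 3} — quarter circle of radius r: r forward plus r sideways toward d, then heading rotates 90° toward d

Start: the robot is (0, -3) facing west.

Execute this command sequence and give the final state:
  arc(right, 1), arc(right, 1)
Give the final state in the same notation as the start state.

(0, -1) facing east

from: (0, -3) facing west
step 1 (arc(right, 1)): (-1, -2) facing north
step 2 (arc(right, 1)): (0, -1) facing east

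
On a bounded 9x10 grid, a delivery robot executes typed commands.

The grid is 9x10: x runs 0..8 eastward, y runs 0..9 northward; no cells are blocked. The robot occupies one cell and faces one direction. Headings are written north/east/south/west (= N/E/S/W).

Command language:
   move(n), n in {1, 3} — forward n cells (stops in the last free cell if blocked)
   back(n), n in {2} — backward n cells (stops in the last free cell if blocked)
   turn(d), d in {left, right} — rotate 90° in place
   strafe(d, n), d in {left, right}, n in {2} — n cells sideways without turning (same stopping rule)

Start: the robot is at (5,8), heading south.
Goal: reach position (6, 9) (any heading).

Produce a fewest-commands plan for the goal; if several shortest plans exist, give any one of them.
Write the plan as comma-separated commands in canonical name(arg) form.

turn(left), strafe(left, 2), move(1)

start: at (5,8), heading south
step 1 (turn(left)): at (5,8), heading east
step 2 (strafe(left, 2)): at (5,9), heading east
step 3 (move(1)): at (6,9), heading east
no 2-step plan works, so 3 is optimal.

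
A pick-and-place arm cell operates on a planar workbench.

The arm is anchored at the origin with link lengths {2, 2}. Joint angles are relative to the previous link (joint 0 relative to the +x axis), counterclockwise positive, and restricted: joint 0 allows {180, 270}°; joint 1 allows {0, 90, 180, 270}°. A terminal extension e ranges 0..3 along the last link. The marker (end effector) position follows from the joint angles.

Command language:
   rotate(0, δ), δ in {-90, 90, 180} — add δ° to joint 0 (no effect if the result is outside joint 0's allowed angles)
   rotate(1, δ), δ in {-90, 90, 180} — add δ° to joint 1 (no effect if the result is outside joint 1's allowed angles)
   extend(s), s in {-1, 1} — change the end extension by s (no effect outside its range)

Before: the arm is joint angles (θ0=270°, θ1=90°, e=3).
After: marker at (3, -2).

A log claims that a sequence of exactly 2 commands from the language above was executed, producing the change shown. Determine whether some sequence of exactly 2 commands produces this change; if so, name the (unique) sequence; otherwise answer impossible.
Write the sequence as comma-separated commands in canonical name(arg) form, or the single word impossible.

begin: joint angles (θ0=270°, θ1=90°, e=3)
step 1 (extend(-1)): joint angles (θ0=270°, θ1=90°, e=2)
step 2 (extend(-1)): joint angles (θ0=270°, θ1=90°, e=1)
no rival 2-sequence matches.

extend(-1), extend(-1)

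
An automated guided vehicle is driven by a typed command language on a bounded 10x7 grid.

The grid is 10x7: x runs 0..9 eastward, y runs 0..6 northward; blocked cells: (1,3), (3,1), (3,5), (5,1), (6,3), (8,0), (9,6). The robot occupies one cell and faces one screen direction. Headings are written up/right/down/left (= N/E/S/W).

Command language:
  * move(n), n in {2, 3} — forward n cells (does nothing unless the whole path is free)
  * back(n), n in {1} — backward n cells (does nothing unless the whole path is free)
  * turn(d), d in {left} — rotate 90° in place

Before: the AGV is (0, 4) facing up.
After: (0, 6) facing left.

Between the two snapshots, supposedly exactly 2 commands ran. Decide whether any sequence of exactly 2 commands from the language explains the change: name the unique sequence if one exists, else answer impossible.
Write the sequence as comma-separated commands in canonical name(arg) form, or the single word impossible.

key: running turn(left) before move(2) would end elsewhere — order is forced
begin: (0, 4) facing up
1. move(2) → (0, 6) facing up
2. turn(left) → (0, 6) facing left
no rival 2-sequence matches.

move(2), turn(left)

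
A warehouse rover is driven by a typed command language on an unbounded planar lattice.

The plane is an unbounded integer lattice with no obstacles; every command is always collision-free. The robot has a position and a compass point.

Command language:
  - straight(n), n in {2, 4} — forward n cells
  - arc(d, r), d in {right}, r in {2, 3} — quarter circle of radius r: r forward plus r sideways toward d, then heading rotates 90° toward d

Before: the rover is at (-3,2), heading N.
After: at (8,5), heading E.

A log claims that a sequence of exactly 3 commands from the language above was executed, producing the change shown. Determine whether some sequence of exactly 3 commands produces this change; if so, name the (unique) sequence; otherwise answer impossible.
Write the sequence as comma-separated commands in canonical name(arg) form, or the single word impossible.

arc(right, 3), straight(4), straight(4)

key: position moved to (8,5) AND the heading swung to E — translation plus rotation needed
begin: at (-3,2), heading N
step 1 (arc(right, 3)): at (0,5), heading E
step 2 (straight(4)): at (4,5), heading E
step 3 (straight(4)): at (8,5), heading E
all 64 alternatives checked — unique.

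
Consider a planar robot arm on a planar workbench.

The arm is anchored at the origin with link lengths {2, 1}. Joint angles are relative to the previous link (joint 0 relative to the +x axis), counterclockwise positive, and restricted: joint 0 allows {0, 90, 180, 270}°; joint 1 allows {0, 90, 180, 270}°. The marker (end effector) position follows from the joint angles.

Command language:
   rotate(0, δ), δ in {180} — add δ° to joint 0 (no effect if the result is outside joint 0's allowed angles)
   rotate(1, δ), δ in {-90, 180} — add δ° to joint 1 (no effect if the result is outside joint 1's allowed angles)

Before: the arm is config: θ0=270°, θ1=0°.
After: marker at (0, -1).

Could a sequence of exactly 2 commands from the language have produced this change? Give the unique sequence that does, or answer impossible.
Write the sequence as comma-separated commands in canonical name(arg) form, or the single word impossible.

start: config: θ0=270°, θ1=0°
step 1 (rotate(1, -90)): config: θ0=270°, θ1=270°
step 2 (rotate(1, -90)): config: θ0=270°, θ1=180°
all 9 alternatives checked — unique.

rotate(1, -90), rotate(1, -90)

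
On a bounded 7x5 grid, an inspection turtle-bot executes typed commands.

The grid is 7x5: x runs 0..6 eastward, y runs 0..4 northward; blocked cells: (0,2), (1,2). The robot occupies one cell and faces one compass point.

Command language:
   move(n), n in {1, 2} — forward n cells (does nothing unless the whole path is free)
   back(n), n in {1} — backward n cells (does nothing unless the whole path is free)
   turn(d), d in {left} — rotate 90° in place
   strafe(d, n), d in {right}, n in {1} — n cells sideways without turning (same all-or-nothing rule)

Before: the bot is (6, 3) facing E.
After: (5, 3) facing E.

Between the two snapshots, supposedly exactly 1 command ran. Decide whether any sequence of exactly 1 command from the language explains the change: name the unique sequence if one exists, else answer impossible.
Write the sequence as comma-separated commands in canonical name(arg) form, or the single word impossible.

back(1)

key: still facing E — the one step turns nothing
start: (6, 3) facing E
[1] after back(1): (5, 3) facing E
all 5 alternatives checked — unique.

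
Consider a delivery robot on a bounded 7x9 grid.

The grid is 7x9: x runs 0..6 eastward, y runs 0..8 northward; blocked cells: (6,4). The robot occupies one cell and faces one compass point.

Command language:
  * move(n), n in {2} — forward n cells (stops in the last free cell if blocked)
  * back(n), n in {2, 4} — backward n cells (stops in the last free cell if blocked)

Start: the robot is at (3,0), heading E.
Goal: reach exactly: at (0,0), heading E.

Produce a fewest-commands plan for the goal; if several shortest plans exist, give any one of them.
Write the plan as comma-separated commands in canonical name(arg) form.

back(4)

from: at (3,0), heading E
[1] after back(4): at (0,0), heading E
minimal: 1 command(s), checked below 1.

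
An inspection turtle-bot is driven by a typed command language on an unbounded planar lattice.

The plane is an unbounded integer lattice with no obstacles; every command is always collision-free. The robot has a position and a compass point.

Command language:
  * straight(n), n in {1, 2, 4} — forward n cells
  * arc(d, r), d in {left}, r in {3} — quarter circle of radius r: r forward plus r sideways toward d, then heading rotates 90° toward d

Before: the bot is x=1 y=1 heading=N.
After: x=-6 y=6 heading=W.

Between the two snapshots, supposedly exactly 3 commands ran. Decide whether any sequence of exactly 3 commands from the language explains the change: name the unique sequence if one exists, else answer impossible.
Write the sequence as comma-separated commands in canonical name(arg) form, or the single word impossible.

key: cell and facing (now W) both changed — the 3 commands mix motion and turning
t0: x=1 y=1 heading=N
step 1 (straight(2)): x=1 y=3 heading=N
step 2 (arc(left, 3)): x=-2 y=6 heading=W
step 3 (straight(4)): x=-6 y=6 heading=W
no rival 3-sequence matches.

straight(2), arc(left, 3), straight(4)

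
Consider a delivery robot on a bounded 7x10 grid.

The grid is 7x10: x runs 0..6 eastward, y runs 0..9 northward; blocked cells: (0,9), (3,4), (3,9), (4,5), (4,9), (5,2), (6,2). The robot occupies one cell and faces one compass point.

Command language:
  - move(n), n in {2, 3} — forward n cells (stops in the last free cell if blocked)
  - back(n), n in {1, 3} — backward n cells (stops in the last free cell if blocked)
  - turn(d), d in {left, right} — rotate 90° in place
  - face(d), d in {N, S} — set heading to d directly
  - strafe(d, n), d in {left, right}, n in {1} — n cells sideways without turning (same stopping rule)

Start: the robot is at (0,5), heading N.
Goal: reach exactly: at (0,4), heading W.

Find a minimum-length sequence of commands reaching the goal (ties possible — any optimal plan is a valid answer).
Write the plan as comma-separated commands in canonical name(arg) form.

t0: at (0,5), heading N
[1] after back(1): at (0,4), heading N
[2] after turn(left): at (0,4), heading W
nothing shorter than 2 reaches the goal.

back(1), turn(left)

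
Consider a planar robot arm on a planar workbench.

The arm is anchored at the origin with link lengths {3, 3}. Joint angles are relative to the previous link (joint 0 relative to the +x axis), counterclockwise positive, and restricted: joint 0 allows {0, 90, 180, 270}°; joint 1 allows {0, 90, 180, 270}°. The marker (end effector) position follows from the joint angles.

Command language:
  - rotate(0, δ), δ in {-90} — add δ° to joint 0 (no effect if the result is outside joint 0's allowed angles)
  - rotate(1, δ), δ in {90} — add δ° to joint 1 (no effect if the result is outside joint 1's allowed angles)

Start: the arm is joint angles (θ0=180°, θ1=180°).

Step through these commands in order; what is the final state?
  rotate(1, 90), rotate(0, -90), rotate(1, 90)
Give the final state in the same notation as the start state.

t0: joint angles (θ0=180°, θ1=180°)
t=1 rotate(1, 90) ⇒ joint angles (θ0=180°, θ1=270°)
t=2 rotate(0, -90) ⇒ joint angles (θ0=90°, θ1=270°)
t=3 rotate(1, 90) ⇒ joint angles (θ0=90°, θ1=0°)

joint angles (θ0=90°, θ1=0°)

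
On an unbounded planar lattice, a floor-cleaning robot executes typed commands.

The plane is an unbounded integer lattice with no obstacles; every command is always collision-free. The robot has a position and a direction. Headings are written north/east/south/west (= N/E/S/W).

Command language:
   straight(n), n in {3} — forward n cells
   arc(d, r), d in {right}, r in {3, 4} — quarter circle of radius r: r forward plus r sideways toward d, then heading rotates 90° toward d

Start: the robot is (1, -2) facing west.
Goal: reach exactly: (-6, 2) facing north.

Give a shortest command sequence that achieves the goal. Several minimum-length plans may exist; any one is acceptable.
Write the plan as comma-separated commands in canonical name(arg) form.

straight(3), arc(right, 4)

initial: (1, -2) facing west
[1] after straight(3): (-2, -2) facing west
[2] after arc(right, 4): (-6, 2) facing north
no 1-step plan works, so 2 is optimal.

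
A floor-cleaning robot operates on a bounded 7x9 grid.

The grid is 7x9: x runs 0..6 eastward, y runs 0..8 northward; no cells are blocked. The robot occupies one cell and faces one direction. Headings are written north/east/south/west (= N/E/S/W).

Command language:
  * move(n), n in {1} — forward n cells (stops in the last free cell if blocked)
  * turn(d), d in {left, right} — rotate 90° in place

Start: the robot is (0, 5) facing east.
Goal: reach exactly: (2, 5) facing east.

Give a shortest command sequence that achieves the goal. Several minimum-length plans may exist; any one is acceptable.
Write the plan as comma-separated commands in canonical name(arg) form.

move(1), move(1)

start: (0, 5) facing east
step 1 (move(1)): (1, 5) facing east
step 2 (move(1)): (2, 5) facing east
no 1-step plan works, so 2 is optimal.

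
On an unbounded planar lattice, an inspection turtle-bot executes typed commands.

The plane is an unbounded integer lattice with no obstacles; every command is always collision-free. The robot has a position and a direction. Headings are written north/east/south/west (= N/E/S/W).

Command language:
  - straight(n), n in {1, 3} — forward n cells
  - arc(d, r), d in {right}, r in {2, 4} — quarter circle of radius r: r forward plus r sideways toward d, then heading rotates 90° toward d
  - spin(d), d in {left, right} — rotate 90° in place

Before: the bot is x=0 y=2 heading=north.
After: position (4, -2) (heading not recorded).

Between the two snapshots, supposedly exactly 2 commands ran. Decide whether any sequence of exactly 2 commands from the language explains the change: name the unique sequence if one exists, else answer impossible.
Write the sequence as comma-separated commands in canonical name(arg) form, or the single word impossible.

key: order matters: swapping spin(right) and arc(right, 4) lands elsewhere
start: x=0 y=2 heading=north
1. spin(right) → x=0 y=2 heading=east
2. arc(right, 4) → x=4 y=-2 heading=south
uniquely the one of 36 2-step routes that fits.

spin(right), arc(right, 4)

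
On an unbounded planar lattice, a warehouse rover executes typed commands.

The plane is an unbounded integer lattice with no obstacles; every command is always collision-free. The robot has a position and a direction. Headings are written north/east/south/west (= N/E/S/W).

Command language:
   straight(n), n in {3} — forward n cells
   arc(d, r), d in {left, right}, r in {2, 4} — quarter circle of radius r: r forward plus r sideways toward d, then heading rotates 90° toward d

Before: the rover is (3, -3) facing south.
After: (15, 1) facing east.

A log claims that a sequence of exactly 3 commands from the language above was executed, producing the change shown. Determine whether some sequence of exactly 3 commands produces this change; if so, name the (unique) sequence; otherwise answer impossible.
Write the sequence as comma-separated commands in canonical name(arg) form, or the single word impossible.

key: position moved to (15,1) AND the heading swung to E — translation plus rotation needed
begin: (3, -3) facing south
t=1 arc(left, 4) ⇒ (7, -7) facing east
t=2 arc(left, 4) ⇒ (11, -3) facing north
t=3 arc(right, 4) ⇒ (15, 1) facing east
no rival 3-sequence matches.

arc(left, 4), arc(left, 4), arc(right, 4)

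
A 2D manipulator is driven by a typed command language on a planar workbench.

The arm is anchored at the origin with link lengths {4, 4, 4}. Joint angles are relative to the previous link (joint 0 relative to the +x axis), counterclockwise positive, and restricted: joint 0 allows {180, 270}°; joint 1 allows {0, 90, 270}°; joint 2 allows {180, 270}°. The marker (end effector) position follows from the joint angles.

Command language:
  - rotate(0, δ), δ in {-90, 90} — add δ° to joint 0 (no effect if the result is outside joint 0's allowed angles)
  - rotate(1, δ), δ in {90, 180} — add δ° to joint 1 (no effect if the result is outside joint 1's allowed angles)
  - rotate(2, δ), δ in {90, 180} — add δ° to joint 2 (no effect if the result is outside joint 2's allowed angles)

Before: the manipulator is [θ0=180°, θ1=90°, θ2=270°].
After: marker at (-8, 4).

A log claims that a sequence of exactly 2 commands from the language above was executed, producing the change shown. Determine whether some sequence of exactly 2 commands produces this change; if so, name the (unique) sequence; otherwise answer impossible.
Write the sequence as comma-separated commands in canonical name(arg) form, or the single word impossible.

key: running rotate(1, 90) before rotate(1, 180) would end elsewhere — order is forced
start: [θ0=180°, θ1=90°, θ2=270°]
t=1 rotate(1, 180) ⇒ [θ0=180°, θ1=270°, θ2=270°]
t=2 rotate(1, 90) ⇒ [θ0=180°, θ1=0°, θ2=270°]
no rival 2-sequence matches.

rotate(1, 180), rotate(1, 90)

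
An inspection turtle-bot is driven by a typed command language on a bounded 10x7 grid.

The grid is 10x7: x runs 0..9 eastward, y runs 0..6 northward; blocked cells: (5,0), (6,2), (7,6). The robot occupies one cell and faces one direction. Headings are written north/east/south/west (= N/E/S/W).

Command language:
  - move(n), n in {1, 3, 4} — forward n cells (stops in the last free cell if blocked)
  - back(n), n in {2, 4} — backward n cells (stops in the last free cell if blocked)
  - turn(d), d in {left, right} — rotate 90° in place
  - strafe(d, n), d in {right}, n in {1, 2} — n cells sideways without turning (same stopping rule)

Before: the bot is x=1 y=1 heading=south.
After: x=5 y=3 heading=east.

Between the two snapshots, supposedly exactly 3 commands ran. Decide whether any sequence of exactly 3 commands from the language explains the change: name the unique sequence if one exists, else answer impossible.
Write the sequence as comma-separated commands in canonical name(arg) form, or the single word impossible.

back(2), turn(left), move(4)

key: cell and facing (now E) both changed — the 3 commands mix motion and turning
start: x=1 y=1 heading=south
t=1 back(2) ⇒ x=1 y=3 heading=south
t=2 turn(left) ⇒ x=1 y=3 heading=east
t=3 move(4) ⇒ x=5 y=3 heading=east
uniquely the one of 729 3-step routes that fits.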